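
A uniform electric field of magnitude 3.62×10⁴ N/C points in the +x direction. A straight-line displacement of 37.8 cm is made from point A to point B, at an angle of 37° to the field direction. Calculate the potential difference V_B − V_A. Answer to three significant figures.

Only the component of displacement along E changes the potential: ΔV = −E·d·cosθ.
ΔV = −(3.62×10⁴ V/m)(0.378 m)cos37° = -1.09×10⁴ V.

-1.09×10⁴ V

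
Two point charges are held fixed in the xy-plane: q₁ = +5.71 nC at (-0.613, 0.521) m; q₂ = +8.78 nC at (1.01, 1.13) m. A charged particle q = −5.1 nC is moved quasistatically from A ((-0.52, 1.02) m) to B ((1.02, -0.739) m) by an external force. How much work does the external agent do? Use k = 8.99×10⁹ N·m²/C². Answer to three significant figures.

For quasistatic motion the external work equals the change in potential energy: W_ext = qΔV = q(V_B − V_A).
At A: distances to the source charges are 0.508 m, 1.53 m; V_A = Σ kqᵢ/rᵢ = 153 V.
At B: distances to the source charges are 2.06 m, 1.87 m; V_B = Σ kqᵢ/rᵢ = 67.1 V.
ΔV = V_B − V_A = -85.5 V.
W_ext = qΔV = (-5.10×10⁻⁹ C)(-85.5 V) = 4.36×10⁻⁷ J.

4.36×10⁻⁷ J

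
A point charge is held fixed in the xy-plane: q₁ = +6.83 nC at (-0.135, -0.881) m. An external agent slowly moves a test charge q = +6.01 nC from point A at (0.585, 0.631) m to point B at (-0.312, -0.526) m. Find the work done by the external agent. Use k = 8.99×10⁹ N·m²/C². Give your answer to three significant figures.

For quasistatic motion the external work equals the change in potential energy: W_ext = qΔV = q(V_B − V_A).
At A: distance to the source charge is 1.67 m; V_A = kq₁/r = 36.7 V.
At B: distance to the source charge is 0.397 m; V_B = kq₁/r = 155 V.
ΔV = V_B − V_A = 118 V.
W_ext = qΔV = (6.01×10⁻⁹ C)(118 V) = 7.10×10⁻⁷ J.

7.10×10⁻⁷ J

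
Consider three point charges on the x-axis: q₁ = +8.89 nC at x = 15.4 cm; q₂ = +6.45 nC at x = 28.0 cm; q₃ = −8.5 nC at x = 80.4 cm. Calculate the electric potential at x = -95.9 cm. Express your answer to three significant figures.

The total potential is the scalar sum of each charge's contribution, V = Σ kqᵢ/rᵢ.
Distances from the field point to each charge: r₁ = 1.11 m, r₂ = 1.24 m, r₃ = 1.76 m.
V = k[(8.89×10⁻⁹)/(1.11) + (6.45×10⁻⁹)/(1.24) + (-8.50×10⁻⁹)/(1.76)] = 75.3 V.

75.3 V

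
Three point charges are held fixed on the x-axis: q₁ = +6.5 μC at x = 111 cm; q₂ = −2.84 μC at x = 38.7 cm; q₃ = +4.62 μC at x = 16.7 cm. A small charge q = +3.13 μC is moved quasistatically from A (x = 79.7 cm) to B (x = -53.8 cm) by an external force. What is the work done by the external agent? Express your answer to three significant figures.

-0.387 J

For quasistatic motion the external work equals the change in potential energy: W_ext = qΔV = q(V_B − V_A).
At A: distances to the source charges are 0.313 m, 0.410 m, 0.630 m; V_A = Σ kqᵢ/rᵢ = 1.90×10⁵ V.
At B: distances to the source charges are 1.65 m, 0.925 m, 0.705 m; V_B = Σ kqᵢ/rᵢ = 6.68×10⁴ V.
ΔV = V_B − V_A = -1.24×10⁵ V.
W_ext = qΔV = (3.13×10⁻⁶ C)(-1.24×10⁵ V) = -0.387 J.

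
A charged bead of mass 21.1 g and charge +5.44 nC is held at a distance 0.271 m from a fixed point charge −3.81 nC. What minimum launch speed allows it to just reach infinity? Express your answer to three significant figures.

To just escape, total mechanical energy must reach zero at infinity: ½mv²_min + U = 0, so ½mv²_min = −U = |kQq|/r.
|U| = |kQq|/r = (8.99×10⁹ N·m²/C²)(3.81×10⁻⁹)(5.44×10⁻⁹)/(0.271) = 6.88×10⁻⁷ J.
v_min = √(2|U|/m) = √(2·6.88×10⁻⁷/0.0211) = 8.07×10⁻³ m/s.

8.07×10⁻³ m/s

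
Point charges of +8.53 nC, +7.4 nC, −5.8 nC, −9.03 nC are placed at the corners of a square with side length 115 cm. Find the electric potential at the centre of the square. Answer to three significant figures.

12.2 V

The total potential is the scalar sum of each charge's contribution, V = Σ kqᵢ/rᵢ.
The distance from each corner to the centre is a√2/2 = 0.813 m.
V = k[(8.53×10⁻⁹)/(0.813) + (7.40×10⁻⁹)/(0.813) + (-5.80×10⁻⁹)/(0.813) + (-9.03×10⁻⁹)/(0.813)] = 12.2 V.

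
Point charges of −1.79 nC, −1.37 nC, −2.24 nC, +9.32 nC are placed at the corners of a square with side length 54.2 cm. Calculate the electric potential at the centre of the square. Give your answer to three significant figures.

92.0 V

Electric potential is a scalar, so the contributions from each charge add algebraically: V = Σ kqᵢ/rᵢ.
The distance from each corner to the centre is a√2/2 = 0.383 m.
V = k[(-1.79×10⁻⁹)/(0.383) + (-1.37×10⁻⁹)/(0.383) + (-2.24×10⁻⁹)/(0.383) + (9.32×10⁻⁹)/(0.383)] = 92.0 V.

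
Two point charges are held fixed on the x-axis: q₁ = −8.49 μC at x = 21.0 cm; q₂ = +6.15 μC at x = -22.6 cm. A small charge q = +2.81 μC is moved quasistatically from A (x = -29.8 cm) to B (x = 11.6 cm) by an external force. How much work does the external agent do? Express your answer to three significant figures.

For quasistatic motion the external work equals the change in potential energy: W_ext = qΔV = q(V_B − V_A).
At A: distances to the source charges are 0.508 m, 0.0720 m; V_A = Σ kqᵢ/rᵢ = 6.18×10⁵ V.
At B: distances to the source charges are 0.0940 m, 0.342 m; V_B = Σ kqᵢ/rᵢ = -6.50×10⁵ V.
ΔV = V_B − V_A = -1.27×10⁶ V.
W_ext = qΔV = (2.81×10⁻⁶ C)(-1.27×10⁶ V) = -3.56 J.

-3.56 J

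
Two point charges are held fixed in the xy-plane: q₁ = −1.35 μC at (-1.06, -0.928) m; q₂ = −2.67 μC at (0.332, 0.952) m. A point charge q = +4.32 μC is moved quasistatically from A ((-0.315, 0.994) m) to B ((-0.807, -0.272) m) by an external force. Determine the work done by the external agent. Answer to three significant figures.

0.0488 J

For quasistatic motion the external work equals the change in potential energy: W_ext = qΔV = q(V_B − V_A).
At A: distances to the source charges are 2.06 m, 0.648 m; V_A = Σ kqᵢ/rᵢ = -4.29×10⁴ V.
At B: distances to the source charges are 0.703 m, 1.67 m; V_B = Σ kqᵢ/rᵢ = -3.16×10⁴ V.
ΔV = V_B − V_A = 1.13×10⁴ V.
W_ext = qΔV = (4.32×10⁻⁶ C)(1.13×10⁴ V) = 0.0488 J.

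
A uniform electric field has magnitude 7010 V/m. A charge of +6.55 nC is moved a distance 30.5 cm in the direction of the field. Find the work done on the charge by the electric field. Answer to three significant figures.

1.40×10⁻⁵ J

The potential change for a displacement 30.5 cm in the direction of the field is ΔV = −Ed = -2140 V.
W_field = −qΔV = 1.40×10⁻⁵ J.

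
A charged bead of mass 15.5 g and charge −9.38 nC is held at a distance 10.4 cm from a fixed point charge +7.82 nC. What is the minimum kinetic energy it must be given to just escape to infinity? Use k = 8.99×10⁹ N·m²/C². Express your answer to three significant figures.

6.34×10⁻⁶ J

To just escape, total mechanical energy must reach zero at infinity: ½mv²_min + U = 0, so ½mv²_min = −U = |kQq|/r.
|U| = |kQq|/r = (8.99×10⁹ N·m²/C²)(7.82×10⁻⁹)(9.38×10⁻⁹)/(0.104) = 6.34×10⁻⁶ J.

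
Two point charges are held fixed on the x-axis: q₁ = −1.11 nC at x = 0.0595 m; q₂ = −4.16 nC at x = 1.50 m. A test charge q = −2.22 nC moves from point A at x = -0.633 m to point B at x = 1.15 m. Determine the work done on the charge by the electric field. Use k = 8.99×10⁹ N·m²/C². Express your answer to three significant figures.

The work done by the electric force is W_field = −ΔU = −q(V_B − V_A) = q(V_A − V_B).
At A: distances to the source charges are 0.693 m, 2.13 m; V_A = Σ kqᵢ/rᵢ = -31.9 V.
At B: distances to the source charges are 1.09 m, 0.350 m; V_B = Σ kqᵢ/rᵢ = -116 V.
ΔV = V_B − V_A = -84.1 V.
W_field = −qΔV = −(-2.22×10⁻⁹ C)(-84.1 V) = -1.87×10⁻⁷ J.

-1.87×10⁻⁷ J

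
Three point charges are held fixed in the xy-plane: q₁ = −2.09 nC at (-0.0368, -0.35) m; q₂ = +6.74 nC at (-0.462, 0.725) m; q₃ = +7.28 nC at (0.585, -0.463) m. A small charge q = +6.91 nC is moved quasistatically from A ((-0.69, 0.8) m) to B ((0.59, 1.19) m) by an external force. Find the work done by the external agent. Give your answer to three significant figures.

For quasistatic motion the external work equals the change in potential energy: W_ext = qΔV = q(V_B − V_A).
At A: distances to the source charges are 1.32 m, 0.240 m, 1.79 m; V_A = Σ kqᵢ/rᵢ = 275 V.
At B: distances to the source charges are 1.66 m, 1.15 m, 1.65 m; V_B = Σ kqᵢ/rᵢ = 81.0 V.
ΔV = V_B − V_A = -194 V.
W_ext = qΔV = (6.91×10⁻⁹ C)(-194 V) = -1.34×10⁻⁶ J.

-1.34×10⁻⁶ J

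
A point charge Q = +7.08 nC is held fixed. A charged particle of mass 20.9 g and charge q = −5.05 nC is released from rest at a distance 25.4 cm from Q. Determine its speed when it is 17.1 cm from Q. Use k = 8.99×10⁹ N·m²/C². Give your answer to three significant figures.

Only the electrostatic force acts, so mechanical energy is conserved: ½mv² = U₁ − U₂ = kQq(1/r₁ − 1/r₂).
U₁ − U₂ = (8.99×10⁹ N·m²/C²)(7.08×10⁻⁹ C)(-5.05×10⁻⁹ C)(1/0.254 − 1/0.171) = 6.14×10⁻⁷ J.
v = √(2·6.14×10⁻⁷/0.0209) = 7.67×10⁻³ m/s.

7.67×10⁻³ m/s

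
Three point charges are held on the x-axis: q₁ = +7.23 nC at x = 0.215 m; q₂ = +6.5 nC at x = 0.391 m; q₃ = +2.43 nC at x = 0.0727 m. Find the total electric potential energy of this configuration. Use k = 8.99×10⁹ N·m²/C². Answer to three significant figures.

3.96×10⁻⁶ J

The assembly work is the sum of pairwise potential energies, U = Σ_{i<j} kqᵢqⱼ/rᵢⱼ.
Pair separations: r₁₂ = 0.176 m, r₁₃ = 0.142 m, r₂₃ = 0.318 m.
U = (2.40×10⁻⁶) + (1.11×10⁻⁶) + (4.46×10⁻⁷) = 3.96×10⁻⁶ J.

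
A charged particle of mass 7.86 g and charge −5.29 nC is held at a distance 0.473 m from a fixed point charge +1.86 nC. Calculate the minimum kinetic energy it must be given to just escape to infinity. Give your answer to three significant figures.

1.87×10⁻⁷ J

To just escape, total mechanical energy must reach zero at infinity: ½mv²_min + U = 0, so ½mv²_min = −U = |kQq|/r.
|U| = |kQq|/r = (8.99×10⁹ N·m²/C²)(1.86×10⁻⁹)(5.29×10⁻⁹)/(0.473) = 1.87×10⁻⁷ J.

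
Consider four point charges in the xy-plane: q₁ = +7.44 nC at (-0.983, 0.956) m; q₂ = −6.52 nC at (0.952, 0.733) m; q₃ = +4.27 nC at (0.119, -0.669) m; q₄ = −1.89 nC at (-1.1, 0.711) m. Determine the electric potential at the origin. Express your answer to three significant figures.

The total potential is the scalar sum of each charge's contribution, V = Σ kqᵢ/rᵢ.
Distances from the field point to each charge: r₁ = 1.37 m, r₂ = 1.20 m, r₃ = 0.680 m, r₄ = 1.31 m.
V = k[(7.44×10⁻⁹)/(1.37) + (-6.52×10⁻⁹)/(1.20) + (4.27×10⁻⁹)/(0.680) + (-1.89×10⁻⁹)/(1.31)] = 43.5 V.

43.5 V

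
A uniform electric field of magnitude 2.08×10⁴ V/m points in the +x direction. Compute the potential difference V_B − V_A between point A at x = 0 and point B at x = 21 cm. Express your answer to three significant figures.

In a uniform field, potential decreases in the direction of E: V_B − V_A = −E·Δx.
V_B − V_A = −(2.08×10⁴ V/m)(0.210 m) = -4370 V.

-4370 V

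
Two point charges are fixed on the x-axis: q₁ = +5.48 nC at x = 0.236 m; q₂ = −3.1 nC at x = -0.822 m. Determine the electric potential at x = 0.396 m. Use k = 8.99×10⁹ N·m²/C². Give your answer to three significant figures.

The total potential is the scalar sum of each charge's contribution, V = Σ kqᵢ/rᵢ.
Distances from the field point to each charge: r₁ = 0.160 m, r₂ = 1.22 m.
V = k[(5.48×10⁻⁹)/(0.160) + (-3.10×10⁻⁹)/(1.22)] = 285 V.

285 V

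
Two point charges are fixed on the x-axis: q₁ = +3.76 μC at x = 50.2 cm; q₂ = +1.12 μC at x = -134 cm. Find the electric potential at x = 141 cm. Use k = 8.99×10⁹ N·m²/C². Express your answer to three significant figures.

4.09×10⁴ V

Electric potential is a scalar, so the contributions from each charge add algebraically: V = Σ kqᵢ/rᵢ.
Distances from the field point to each charge: r₁ = 0.908 m, r₂ = 2.75 m.
V = k[(3.76×10⁻⁶)/(0.908) + (1.12×10⁻⁶)/(2.75)] = 4.09×10⁴ V.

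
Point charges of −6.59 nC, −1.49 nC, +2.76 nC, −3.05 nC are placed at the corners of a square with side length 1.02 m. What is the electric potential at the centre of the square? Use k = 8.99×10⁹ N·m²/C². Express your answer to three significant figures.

Electric potential is a scalar, so the contributions from each charge add algebraically: V = Σ kqᵢ/rᵢ.
The distance from each corner to the centre is a√2/2 = 0.721 m.
V = k[(-6.59×10⁻⁹)/(0.721) + (-1.49×10⁻⁹)/(0.721) + (2.76×10⁻⁹)/(0.721) + (-3.05×10⁻⁹)/(0.721)] = -104 V.

-104 V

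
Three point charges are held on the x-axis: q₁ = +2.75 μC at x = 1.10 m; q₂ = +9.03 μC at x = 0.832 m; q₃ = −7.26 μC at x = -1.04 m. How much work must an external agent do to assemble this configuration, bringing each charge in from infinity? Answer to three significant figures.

The assembly work is the sum of pairwise potential energies, U = Σ_{i<j} kqᵢqⱼ/rᵢⱼ.
Pair separations: r₁₂ = 0.268 m, r₁₃ = 2.14 m, r₂₃ = 1.87 m.
U = (0.833) + (-0.0839) + (-0.315) = 0.434 J.

0.434 J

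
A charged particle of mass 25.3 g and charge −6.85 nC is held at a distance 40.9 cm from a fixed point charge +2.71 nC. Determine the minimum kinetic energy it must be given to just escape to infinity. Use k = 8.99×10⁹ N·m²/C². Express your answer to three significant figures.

4.08×10⁻⁷ J

To just escape, total mechanical energy must reach zero at infinity: ½mv²_min + U = 0, so ½mv²_min = −U = |kQq|/r.
|U| = |kQq|/r = (8.99×10⁹ N·m²/C²)(2.71×10⁻⁹)(6.85×10⁻⁹)/(0.409) = 4.08×10⁻⁷ J.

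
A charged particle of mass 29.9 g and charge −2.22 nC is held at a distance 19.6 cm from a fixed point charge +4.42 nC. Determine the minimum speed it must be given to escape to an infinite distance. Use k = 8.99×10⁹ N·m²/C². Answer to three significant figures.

To just escape, total mechanical energy must reach zero at infinity: ½mv²_min + U = 0, so ½mv²_min = −U = |kQq|/r.
|U| = |kQq|/r = (8.99×10⁹ N·m²/C²)(4.42×10⁻⁹)(2.22×10⁻⁹)/(0.196) = 4.50×10⁻⁷ J.
v_min = √(2|U|/m) = √(2·4.50×10⁻⁷/0.0299) = 5.49×10⁻³ m/s.

5.49×10⁻³ m/s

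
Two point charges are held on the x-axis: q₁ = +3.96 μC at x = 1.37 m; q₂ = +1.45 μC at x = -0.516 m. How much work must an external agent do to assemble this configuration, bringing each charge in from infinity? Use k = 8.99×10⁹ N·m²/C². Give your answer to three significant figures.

0.0274 J

The work to assemble the configuration equals its total potential energy, U = Σ kqᵢqⱼ/rᵢⱼ over all pairs.
Pair separations: r₁₂ = 1.89 m.
U = (0.0274) = 0.0274 J.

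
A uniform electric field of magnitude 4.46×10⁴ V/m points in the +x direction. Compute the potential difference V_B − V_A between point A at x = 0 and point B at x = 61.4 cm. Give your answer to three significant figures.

-2.74×10⁴ V

In a uniform field, potential decreases in the direction of E: V_B − V_A = −E·Δx.
V_B − V_A = −(4.46×10⁴ V/m)(0.614 m) = -2.74×10⁴ V.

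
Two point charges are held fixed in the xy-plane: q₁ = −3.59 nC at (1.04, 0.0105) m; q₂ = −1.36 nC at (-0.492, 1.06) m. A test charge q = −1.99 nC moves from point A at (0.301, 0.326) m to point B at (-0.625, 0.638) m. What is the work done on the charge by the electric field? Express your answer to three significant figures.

The work done by the electric force is W_field = −ΔU = −q(V_B − V_A) = q(V_A − V_B).
At A: distances to the source charges are 0.804 m, 1.08 m; V_A = Σ kqᵢ/rᵢ = -51.5 V.
At B: distances to the source charges are 1.78 m, 0.442 m; V_B = Σ kqᵢ/rᵢ = -45.8 V.
ΔV = V_B − V_A = 5.71 V.
W_field = −qΔV = −(-1.99×10⁻⁹ C)(5.71 V) = 1.14×10⁻⁸ J.

1.14×10⁻⁸ J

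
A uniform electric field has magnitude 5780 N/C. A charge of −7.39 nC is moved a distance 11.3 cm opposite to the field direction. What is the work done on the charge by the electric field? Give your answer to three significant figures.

The potential change for a displacement 11.3 cm opposite to the field direction is ΔV = +Ed = 653 V.
W_field = −qΔV = 4.83×10⁻⁶ J.

4.83×10⁻⁶ J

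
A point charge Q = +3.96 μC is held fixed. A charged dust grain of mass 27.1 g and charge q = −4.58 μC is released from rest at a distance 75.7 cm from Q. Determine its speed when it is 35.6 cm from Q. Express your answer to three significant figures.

Only the electrostatic force acts, so mechanical energy is conserved: ½mv² = U₁ − U₂ = kQq(1/r₁ − 1/r₂).
U₁ − U₂ = (8.99×10⁹ N·m²/C²)(3.96×10⁻⁶ C)(-4.58×10⁻⁶ C)(1/0.757 − 1/0.356) = 0.243 J.
v = √(2·0.243/0.0271) = 4.23 m/s.

4.23 m/s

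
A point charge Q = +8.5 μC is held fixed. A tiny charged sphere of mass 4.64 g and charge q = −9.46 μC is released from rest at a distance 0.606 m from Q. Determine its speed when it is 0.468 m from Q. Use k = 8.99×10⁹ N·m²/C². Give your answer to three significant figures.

Only the electrostatic force acts, so mechanical energy is conserved: ½mv² = U₁ − U₂ = kQq(1/r₁ − 1/r₂).
U₁ − U₂ = (8.99×10⁹ N·m²/C²)(8.50×10⁻⁶ C)(-9.46×10⁻⁶ C)(1/0.606 − 1/0.468) = 0.352 J.
v = √(2·0.352/4.64×10⁻³) = 12.3 m/s.

12.3 m/s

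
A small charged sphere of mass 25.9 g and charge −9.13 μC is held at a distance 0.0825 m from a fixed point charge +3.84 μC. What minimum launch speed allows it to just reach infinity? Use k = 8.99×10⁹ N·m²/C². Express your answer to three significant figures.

To just escape, total mechanical energy must reach zero at infinity: ½mv²_min + U = 0, so ½mv²_min = −U = |kQq|/r.
|U| = |kQq|/r = (8.99×10⁹ N·m²/C²)(3.84×10⁻⁶)(9.13×10⁻⁶)/(0.0825) = 3.82 J.
v_min = √(2|U|/m) = √(2·3.82/0.0259) = 17.2 m/s.

17.2 m/s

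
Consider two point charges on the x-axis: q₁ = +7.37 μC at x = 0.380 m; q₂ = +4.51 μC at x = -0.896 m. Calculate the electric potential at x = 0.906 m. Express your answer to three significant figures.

1.48×10⁵ V

The total potential is the scalar sum of each charge's contribution, V = Σ kqᵢ/rᵢ.
Distances from the field point to each charge: r₁ = 0.526 m, r₂ = 1.80 m.
V = k[(7.37×10⁻⁶)/(0.526) + (4.51×10⁻⁶)/(1.80)] = 1.48×10⁵ V.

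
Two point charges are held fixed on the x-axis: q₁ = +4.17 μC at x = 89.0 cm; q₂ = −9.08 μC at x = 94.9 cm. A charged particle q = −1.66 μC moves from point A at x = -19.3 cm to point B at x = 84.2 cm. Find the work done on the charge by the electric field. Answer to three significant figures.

0.0913 J

The work done by the electric force is W_field = −ΔU = −q(V_B − V_A) = q(V_A − V_B).
At A: distances to the source charges are 1.08 m, 1.14 m; V_A = Σ kqᵢ/rᵢ = -3.69×10⁴ V.
At B: distances to the source charges are 0.0480 m, 0.107 m; V_B = Σ kqᵢ/rᵢ = 1.81×10⁴ V.
ΔV = V_B − V_A = 5.50×10⁴ V.
W_field = −qΔV = −(-1.66×10⁻⁶ C)(5.50×10⁴ V) = 0.0913 J.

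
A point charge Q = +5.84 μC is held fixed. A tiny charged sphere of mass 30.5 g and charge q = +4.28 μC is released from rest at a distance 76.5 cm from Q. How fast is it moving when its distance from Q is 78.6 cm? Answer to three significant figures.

0.717 m/s

Only the electrostatic force acts, so mechanical energy is conserved: ½mv² = U₁ − U₂ = kQq(1/r₁ − 1/r₂).
U₁ − U₂ = (8.99×10⁹ N·m²/C²)(5.84×10⁻⁶ C)(4.28×10⁻⁶ C)(1/0.765 − 1/0.786) = 7.85×10⁻³ J.
v = √(2·7.85×10⁻³/0.0305) = 0.717 m/s.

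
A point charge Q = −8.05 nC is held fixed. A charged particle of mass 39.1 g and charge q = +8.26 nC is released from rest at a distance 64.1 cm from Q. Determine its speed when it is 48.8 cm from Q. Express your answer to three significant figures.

3.87×10⁻³ m/s

Only the electrostatic force acts, so mechanical energy is conserved: ½mv² = U₁ − U₂ = kQq(1/r₁ − 1/r₂).
U₁ − U₂ = (8.99×10⁹ N·m²/C²)(-8.05×10⁻⁹ C)(8.26×10⁻⁹ C)(1/0.641 − 1/0.488) = 2.92×10⁻⁷ J.
v = √(2·2.92×10⁻⁷/0.0391) = 3.87×10⁻³ m/s.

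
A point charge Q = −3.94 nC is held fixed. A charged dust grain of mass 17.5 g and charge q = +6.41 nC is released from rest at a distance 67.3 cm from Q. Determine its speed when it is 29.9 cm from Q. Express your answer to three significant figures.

6.94×10⁻³ m/s

Only the electrostatic force acts, so mechanical energy is conserved: ½mv² = U₁ − U₂ = kQq(1/r₁ − 1/r₂).
U₁ − U₂ = (8.99×10⁹ N·m²/C²)(-3.94×10⁻⁹ C)(6.41×10⁻⁹ C)(1/0.673 − 1/0.299) = 4.22×10⁻⁷ J.
v = √(2·4.22×10⁻⁷/0.0175) = 6.94×10⁻³ m/s.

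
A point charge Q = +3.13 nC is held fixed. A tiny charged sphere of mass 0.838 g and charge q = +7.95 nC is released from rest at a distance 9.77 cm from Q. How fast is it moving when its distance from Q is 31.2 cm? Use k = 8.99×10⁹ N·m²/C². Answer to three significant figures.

0.0613 m/s

Only the electrostatic force acts, so mechanical energy is conserved: ½mv² = U₁ − U₂ = kQq(1/r₁ − 1/r₂).
U₁ − U₂ = (8.99×10⁹ N·m²/C²)(3.13×10⁻⁹ C)(7.95×10⁻⁹ C)(1/0.0977 − 1/0.312) = 1.57×10⁻⁶ J.
v = √(2·1.57×10⁻⁶/8.38×10⁻⁴) = 0.0613 m/s.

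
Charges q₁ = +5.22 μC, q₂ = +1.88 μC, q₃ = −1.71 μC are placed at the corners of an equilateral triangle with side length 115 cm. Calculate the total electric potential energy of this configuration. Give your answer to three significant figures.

The work to assemble the configuration equals its total potential energy, U = Σ kqᵢqⱼ/rᵢⱼ over all pairs.
All three pair separations equal the side length, 1.15 m.
U = (0.0767) + (-0.0698) + (-0.0251) = -0.0182 J.

-0.0182 J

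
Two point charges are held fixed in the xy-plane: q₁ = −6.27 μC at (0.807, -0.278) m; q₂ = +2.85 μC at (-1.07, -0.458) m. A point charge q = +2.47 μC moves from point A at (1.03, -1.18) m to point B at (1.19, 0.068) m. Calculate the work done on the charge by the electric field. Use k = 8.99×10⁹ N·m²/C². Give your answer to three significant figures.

The work done by the electric force is W_field = −ΔU = −q(V_B − V_A) = q(V_A − V_B).
At A: distances to the source charges are 0.929 m, 2.22 m; V_A = Σ kqᵢ/rᵢ = -4.91×10⁴ V.
At B: distances to the source charges are 0.516 m, 2.32 m; V_B = Σ kqᵢ/rᵢ = -9.82×10⁴ V.
ΔV = V_B − V_A = -4.90×10⁴ V.
W_field = −qΔV = −(2.47×10⁻⁶ C)(-4.90×10⁴ V) = 0.121 J.

0.121 J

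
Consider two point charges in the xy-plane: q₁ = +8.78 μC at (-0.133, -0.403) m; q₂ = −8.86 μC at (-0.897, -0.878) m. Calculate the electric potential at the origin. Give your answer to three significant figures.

Electric potential is a scalar, so the contributions from each charge add algebraically: V = Σ kqᵢ/rᵢ.
Distances from the field point to each charge: r₁ = 0.424 m, r₂ = 1.26 m.
V = k[(8.78×10⁻⁶)/(0.424) + (-8.86×10⁻⁶)/(1.26)] = 1.23×10⁵ V.

1.23×10⁵ V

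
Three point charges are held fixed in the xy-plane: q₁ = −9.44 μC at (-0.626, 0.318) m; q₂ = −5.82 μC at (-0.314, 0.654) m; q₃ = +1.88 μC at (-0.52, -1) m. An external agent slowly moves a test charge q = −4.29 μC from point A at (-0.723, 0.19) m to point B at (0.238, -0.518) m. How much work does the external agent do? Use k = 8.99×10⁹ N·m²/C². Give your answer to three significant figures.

For quasistatic motion the external work equals the change in potential energy: W_ext = qΔV = q(V_B − V_A).
At A: distances to the source charges are 0.161 m, 0.619 m, 1.21 m; V_A = Σ kqᵢ/rᵢ = -5.99×10⁵ V.
At B: distances to the source charges are 1.20 m, 1.30 m, 0.898 m; V_B = Σ kqᵢ/rᵢ = -9.22×10⁴ V.
ΔV = V_B − V_A = 5.07×10⁵ V.
W_ext = qΔV = (-4.29×10⁻⁶ C)(5.07×10⁵ V) = -2.17 J.

-2.17 J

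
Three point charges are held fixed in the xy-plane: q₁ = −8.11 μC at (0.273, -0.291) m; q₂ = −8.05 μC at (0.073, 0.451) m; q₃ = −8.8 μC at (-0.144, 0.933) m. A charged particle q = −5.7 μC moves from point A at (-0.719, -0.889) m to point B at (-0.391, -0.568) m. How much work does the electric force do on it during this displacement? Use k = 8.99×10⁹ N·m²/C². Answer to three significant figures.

The work done by the electric force is W_field = −ΔU = −q(V_B − V_A) = q(V_A − V_B).
At A: distances to the source charges are 1.16 m, 1.56 m, 1.91 m; V_A = Σ kqᵢ/rᵢ = -1.51×10⁵ V.
At B: distances to the source charges are 0.719 m, 1.12 m, 1.52 m; V_B = Σ kqᵢ/rᵢ = -2.18×10⁵ V.
ΔV = V_B − V_A = -6.71×10⁴ V.
W_field = −qΔV = −(-5.70×10⁻⁶ C)(-6.71×10⁴ V) = -0.383 J.

-0.383 J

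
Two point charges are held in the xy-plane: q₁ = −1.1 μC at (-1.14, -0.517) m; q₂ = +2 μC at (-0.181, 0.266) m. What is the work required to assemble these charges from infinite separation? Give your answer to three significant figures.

-0.0160 J

The work to assemble the configuration equals its total potential energy, U = Σ kqᵢqⱼ/rᵢⱼ over all pairs.
Pair separations: r₁₂ = 1.24 m.
U = (-0.0160) = -0.0160 J.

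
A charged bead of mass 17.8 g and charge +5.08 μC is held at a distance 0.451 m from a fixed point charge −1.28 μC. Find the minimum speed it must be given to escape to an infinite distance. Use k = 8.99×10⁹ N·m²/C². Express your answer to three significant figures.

3.82 m/s

To just escape, total mechanical energy must reach zero at infinity: ½mv²_min + U = 0, so ½mv²_min = −U = |kQq|/r.
|U| = |kQq|/r = (8.99×10⁹ N·m²/C²)(1.28×10⁻⁶)(5.08×10⁻⁶)/(0.451) = 0.130 J.
v_min = √(2|U|/m) = √(2·0.130/0.0178) = 3.82 m/s.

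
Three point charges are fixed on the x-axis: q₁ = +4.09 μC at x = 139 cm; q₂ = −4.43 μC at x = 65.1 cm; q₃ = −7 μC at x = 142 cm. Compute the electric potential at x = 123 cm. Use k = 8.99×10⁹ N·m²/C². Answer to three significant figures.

The total potential is the scalar sum of each charge's contribution, V = Σ kqᵢ/rᵢ.
Distances from the field point to each charge: r₁ = 0.160 m, r₂ = 0.579 m, r₃ = 0.190 m.
V = k[(4.09×10⁻⁶)/(0.160) + (-4.43×10⁻⁶)/(0.579) + (-7.00×10⁻⁶)/(0.190)] = -1.70×10⁵ V.

-1.70×10⁵ V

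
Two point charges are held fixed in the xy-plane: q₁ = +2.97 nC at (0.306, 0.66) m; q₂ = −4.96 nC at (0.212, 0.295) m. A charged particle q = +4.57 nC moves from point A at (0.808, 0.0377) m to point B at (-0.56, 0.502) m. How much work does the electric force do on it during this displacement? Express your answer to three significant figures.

-4.50×10⁻⁸ J

The work done by the electric force is W_field = −ΔU = −q(V_B − V_A) = q(V_A − V_B).
At A: distances to the source charges are 0.800 m, 0.649 m; V_A = Σ kqᵢ/rᵢ = -35.3 V.
At B: distances to the source charges are 0.880 m, 0.799 m; V_B = Σ kqᵢ/rᵢ = -25.5 V.
ΔV = V_B − V_A = 9.84 V.
W_field = −qΔV = −(4.57×10⁻⁹ C)(9.84 V) = -4.50×10⁻⁸ J.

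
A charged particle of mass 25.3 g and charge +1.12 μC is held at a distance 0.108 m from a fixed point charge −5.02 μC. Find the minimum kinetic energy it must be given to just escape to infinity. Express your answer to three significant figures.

0.468 J

To just escape, total mechanical energy must reach zero at infinity: ½mv²_min + U = 0, so ½mv²_min = −U = |kQq|/r.
|U| = |kQq|/r = (8.99×10⁹ N·m²/C²)(5.02×10⁻⁶)(1.12×10⁻⁶)/(0.108) = 0.468 J.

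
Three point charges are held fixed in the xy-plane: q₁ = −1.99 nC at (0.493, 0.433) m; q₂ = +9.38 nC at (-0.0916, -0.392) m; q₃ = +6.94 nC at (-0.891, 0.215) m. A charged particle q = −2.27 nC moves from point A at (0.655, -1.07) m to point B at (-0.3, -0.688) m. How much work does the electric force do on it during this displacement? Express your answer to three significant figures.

3.97×10⁻⁷ J

The work done by the electric force is W_field = −ΔU = −q(V_B − V_A) = q(V_A − V_B).
At A: distances to the source charges are 1.51 m, 1.01 m, 2.01 m; V_A = Σ kqᵢ/rᵢ = 103 V.
At B: distances to the source charges are 1.37 m, 0.362 m, 1.08 m; V_B = Σ kqᵢ/rᵢ = 278 V.
ΔV = V_B − V_A = 175 V.
W_field = −qΔV = −(-2.27×10⁻⁹ C)(175 V) = 3.97×10⁻⁷ J.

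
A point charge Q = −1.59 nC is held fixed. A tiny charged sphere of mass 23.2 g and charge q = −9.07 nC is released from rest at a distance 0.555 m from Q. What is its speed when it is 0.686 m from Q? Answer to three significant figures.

1.96×10⁻³ m/s

Only the electrostatic force acts, so mechanical energy is conserved: ½mv² = U₁ − U₂ = kQq(1/r₁ − 1/r₂).
U₁ − U₂ = (8.99×10⁹ N·m²/C²)(-1.59×10⁻⁹ C)(-9.07×10⁻⁹ C)(1/0.555 − 1/0.686) = 4.46×10⁻⁸ J.
v = √(2·4.46×10⁻⁸/0.0232) = 1.96×10⁻³ m/s.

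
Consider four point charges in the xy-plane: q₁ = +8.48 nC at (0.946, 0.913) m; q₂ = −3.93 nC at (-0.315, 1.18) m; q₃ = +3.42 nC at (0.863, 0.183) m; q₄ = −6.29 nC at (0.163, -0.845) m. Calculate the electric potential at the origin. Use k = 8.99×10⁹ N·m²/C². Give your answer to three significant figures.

The total potential is the scalar sum of each charge's contribution, V = Σ kqᵢ/rᵢ.
Distances from the field point to each charge: r₁ = 1.31 m, r₂ = 1.22 m, r₃ = 0.882 m, r₄ = 0.861 m.
V = k[(8.48×10⁻⁹)/(1.31) + (-3.93×10⁻⁹)/(1.22) + (3.42×10⁻⁹)/(0.882) + (-6.29×10⁻⁹)/(0.861)] = -1.80 V.

-1.80 V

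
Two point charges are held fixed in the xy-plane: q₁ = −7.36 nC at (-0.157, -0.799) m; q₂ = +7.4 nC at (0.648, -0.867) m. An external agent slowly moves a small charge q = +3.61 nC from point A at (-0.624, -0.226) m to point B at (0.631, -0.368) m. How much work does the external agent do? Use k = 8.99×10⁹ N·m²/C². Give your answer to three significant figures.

For quasistatic motion the external work equals the change in potential energy: W_ext = qΔV = q(V_B − V_A).
At A: distances to the source charges are 0.739 m, 1.42 m; V_A = Σ kqᵢ/rᵢ = -42.8 V.
At B: distances to the source charges are 0.898 m, 0.499 m; V_B = Σ kqᵢ/rᵢ = 59.6 V.
ΔV = V_B − V_A = 102 V.
W_ext = qΔV = (3.61×10⁻⁹ C)(102 V) = 3.70×10⁻⁷ J.

3.70×10⁻⁷ J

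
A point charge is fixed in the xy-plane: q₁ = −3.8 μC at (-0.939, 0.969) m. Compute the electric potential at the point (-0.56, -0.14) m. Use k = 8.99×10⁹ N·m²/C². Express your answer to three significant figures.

-2.91×10⁴ V

Electric potential is a scalar, so the contributions from each charge add algebraically: V = Σ kqᵢ/rᵢ.
Distances from the field point to each charge: r₁ = 1.17 m.
V = k[(-3.80×10⁻⁶)/(1.17)] = -2.91×10⁴ V.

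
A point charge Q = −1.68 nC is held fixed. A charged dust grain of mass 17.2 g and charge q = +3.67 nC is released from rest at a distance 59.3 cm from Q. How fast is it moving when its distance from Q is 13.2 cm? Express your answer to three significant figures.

Only the electrostatic force acts, so mechanical energy is conserved: ½mv² = U₁ − U₂ = kQq(1/r₁ − 1/r₂).
U₁ − U₂ = (8.99×10⁹ N·m²/C²)(-1.68×10⁻⁹ C)(3.67×10⁻⁹ C)(1/0.593 − 1/0.132) = 3.26×10⁻⁷ J.
v = √(2·3.26×10⁻⁷/0.0172) = 6.16×10⁻³ m/s.

6.16×10⁻³ m/s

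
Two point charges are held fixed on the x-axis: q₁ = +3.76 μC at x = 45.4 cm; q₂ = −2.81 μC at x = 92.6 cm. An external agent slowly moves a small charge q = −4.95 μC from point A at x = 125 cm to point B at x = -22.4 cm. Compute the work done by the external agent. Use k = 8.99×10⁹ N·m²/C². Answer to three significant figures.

-0.314 J

For quasistatic motion the external work equals the change in potential energy: W_ext = qΔV = q(V_B − V_A).
At A: distances to the source charges are 0.796 m, 0.324 m; V_A = Σ kqᵢ/rᵢ = -3.55×10⁴ V.
At B: distances to the source charges are 0.678 m, 1.15 m; V_B = Σ kqᵢ/rᵢ = 2.79×10⁴ V.
ΔV = V_B − V_A = 6.34×10⁴ V.
W_ext = qΔV = (-4.95×10⁻⁶ C)(6.34×10⁴ V) = -0.314 J.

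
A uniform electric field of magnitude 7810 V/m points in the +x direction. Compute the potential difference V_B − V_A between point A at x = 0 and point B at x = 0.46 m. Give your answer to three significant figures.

-3590 V

In a uniform field, potential decreases in the direction of E: V_B − V_A = −E·Δx.
V_B − V_A = −(7810 V/m)(0.460 m) = -3590 V.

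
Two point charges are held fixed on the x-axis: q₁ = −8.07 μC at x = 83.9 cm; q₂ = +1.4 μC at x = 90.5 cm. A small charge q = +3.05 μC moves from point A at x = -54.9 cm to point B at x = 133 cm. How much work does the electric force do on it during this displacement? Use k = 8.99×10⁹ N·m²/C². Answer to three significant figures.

0.227 J

The work done by the electric force is W_field = −ΔU = −q(V_B − V_A) = q(V_A − V_B).
At A: distances to the source charges are 1.39 m, 1.45 m; V_A = Σ kqᵢ/rᵢ = -4.36×10⁴ V.
At B: distances to the source charges are 0.491 m, 0.425 m; V_B = Σ kqᵢ/rᵢ = -1.18×10⁵ V.
ΔV = V_B − V_A = -7.45×10⁴ V.
W_field = −qΔV = −(3.05×10⁻⁶ C)(-7.45×10⁴ V) = 0.227 J.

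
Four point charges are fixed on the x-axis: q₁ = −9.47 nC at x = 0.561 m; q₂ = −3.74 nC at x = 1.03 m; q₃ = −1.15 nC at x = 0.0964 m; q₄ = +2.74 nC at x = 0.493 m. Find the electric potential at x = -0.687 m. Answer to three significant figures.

-80.1 V

Electric potential is a scalar, so the contributions from each charge add algebraically: V = Σ kqᵢ/rᵢ.
Distances from the field point to each charge: r₁ = 1.25 m, r₂ = 1.72 m, r₃ = 0.783 m, r₄ = 1.18 m.
V = k[(-9.47×10⁻⁹)/(1.25) + (-3.74×10⁻⁹)/(1.72) + (-1.15×10⁻⁹)/(0.783) + (2.74×10⁻⁹)/(1.18)] = -80.1 V.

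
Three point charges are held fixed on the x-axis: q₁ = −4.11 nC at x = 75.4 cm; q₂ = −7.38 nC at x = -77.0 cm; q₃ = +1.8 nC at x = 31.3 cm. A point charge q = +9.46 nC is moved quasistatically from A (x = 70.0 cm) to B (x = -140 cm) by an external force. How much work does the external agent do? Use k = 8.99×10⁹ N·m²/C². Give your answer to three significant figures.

5.44×10⁻⁶ J

For quasistatic motion the external work equals the change in potential energy: W_ext = qΔV = q(V_B − V_A).
At A: distances to the source charges are 0.0540 m, 1.47 m, 0.387 m; V_A = Σ kqᵢ/rᵢ = -688 V.
At B: distances to the source charges are 2.15 m, 0.630 m, 1.71 m; V_B = Σ kqᵢ/rᵢ = -113 V.
ΔV = V_B − V_A = 575 V.
W_ext = qΔV = (9.46×10⁻⁹ C)(575 V) = 5.44×10⁻⁶ J.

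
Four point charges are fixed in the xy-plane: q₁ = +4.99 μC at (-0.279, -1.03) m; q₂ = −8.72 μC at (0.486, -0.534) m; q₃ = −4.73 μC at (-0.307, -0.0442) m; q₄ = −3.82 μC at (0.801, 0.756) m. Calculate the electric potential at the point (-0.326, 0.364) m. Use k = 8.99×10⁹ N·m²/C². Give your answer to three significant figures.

Electric potential is a scalar, so the contributions from each charge add algebraically: V = Σ kqᵢ/rᵢ.
Distances from the field point to each charge: r₁ = 1.39 m, r₂ = 1.21 m, r₃ = 0.409 m, r₄ = 1.19 m.
V = k[(4.99×10⁻⁶)/(1.39) + (-8.72×10⁻⁶)/(1.21) + (-4.73×10⁻⁶)/(0.409) + (-3.82×10⁻⁶)/(1.19)] = -1.65×10⁵ V.

-1.65×10⁵ V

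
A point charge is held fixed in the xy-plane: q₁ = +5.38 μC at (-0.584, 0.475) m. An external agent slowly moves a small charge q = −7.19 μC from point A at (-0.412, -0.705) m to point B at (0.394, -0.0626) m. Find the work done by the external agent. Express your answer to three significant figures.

For quasistatic motion the external work equals the change in potential energy: W_ext = qΔV = q(V_B − V_A).
At A: distance to the source charge is 1.19 m; V_A = kq₁/r = 4.06×10⁴ V.
At B: distance to the source charge is 1.12 m; V_B = kq₁/r = 4.33×10⁴ V.
ΔV = V_B − V_A = 2780 V.
W_ext = qΔV = (-7.19×10⁻⁶ C)(2780 V) = -0.0200 J.

-0.0200 J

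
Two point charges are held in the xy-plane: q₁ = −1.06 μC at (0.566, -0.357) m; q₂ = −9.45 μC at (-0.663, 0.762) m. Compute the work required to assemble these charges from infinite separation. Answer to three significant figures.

The work to assemble the configuration equals its total potential energy, U = Σ kqᵢqⱼ/rᵢⱼ over all pairs.
Pair separations: r₁₂ = 1.66 m.
U = (0.0542) = 0.0542 J.

0.0542 J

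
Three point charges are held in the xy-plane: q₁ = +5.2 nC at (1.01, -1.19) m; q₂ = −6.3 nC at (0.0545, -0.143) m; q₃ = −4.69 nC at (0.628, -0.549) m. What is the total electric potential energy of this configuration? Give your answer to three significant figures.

-1.24×10⁻⁷ J

The work to assemble the configuration equals its total potential energy, U = Σ kqᵢqⱼ/rᵢⱼ over all pairs.
Pair separations: r₁₂ = 1.42 m, r₁₃ = 0.746 m, r₂₃ = 0.703 m.
U = (-2.08×10⁻⁷) + (-2.94×10⁻⁷) + (3.78×10⁻⁷) = -1.24×10⁻⁷ J.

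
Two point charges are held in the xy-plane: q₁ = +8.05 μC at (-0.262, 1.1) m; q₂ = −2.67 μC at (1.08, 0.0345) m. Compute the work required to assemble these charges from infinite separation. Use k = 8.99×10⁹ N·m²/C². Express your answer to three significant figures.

The assembly work is the sum of pairwise potential energies, U = Σ_{i<j} kqᵢqⱼ/rᵢⱼ.
Pair separations: r₁₂ = 1.71 m.
U = (-0.113) = -0.113 J.

-0.113 J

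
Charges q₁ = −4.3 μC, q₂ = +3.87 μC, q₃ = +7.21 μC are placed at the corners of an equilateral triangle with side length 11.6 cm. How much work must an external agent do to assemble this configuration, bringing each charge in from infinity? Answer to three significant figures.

-1.53 J

The work to assemble the configuration equals its total potential energy, U = Σ kqᵢqⱼ/rᵢⱼ over all pairs.
All three pair separations equal the side length, 0.116 m.
U = (-1.29) + (-2.40) + (2.16) = -1.53 J.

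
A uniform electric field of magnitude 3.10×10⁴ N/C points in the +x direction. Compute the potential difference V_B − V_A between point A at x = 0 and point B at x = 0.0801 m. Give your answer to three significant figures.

In a uniform field, potential decreases in the direction of E: V_B − V_A = −E·Δx.
V_B − V_A = −(3.10×10⁴ V/m)(0.0801 m) = -2480 V.

-2480 V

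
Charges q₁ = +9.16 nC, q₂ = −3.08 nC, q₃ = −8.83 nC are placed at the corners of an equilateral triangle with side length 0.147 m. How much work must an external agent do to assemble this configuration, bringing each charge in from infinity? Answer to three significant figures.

-5.01×10⁻⁶ J

The assembly work is the sum of pairwise potential energies, U = Σ_{i<j} kqᵢqⱼ/rᵢⱼ.
All three pair separations equal the side length, 0.147 m.
U = (-1.73×10⁻⁶) + (-4.95×10⁻⁶) + (1.66×10⁻⁶) = -5.01×10⁻⁶ J.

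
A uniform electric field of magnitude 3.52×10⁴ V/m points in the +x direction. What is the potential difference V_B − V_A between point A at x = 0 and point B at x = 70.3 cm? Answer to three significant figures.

-2.47×10⁴ V

In a uniform field, potential decreases in the direction of E: V_B − V_A = −E·Δx.
V_B − V_A = −(3.52×10⁴ V/m)(0.703 m) = -2.47×10⁴ V.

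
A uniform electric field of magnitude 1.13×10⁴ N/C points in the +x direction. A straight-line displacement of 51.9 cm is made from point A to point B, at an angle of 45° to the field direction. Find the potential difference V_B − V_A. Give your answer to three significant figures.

-4150 V

Only the component of displacement along E changes the potential: ΔV = −E·d·cosθ.
ΔV = −(1.13×10⁴ V/m)(0.519 m)cos45° = -4150 V.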